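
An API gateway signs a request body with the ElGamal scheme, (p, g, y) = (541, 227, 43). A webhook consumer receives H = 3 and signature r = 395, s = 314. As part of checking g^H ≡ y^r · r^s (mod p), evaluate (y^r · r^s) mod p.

122

43^2 = 1849 ≡ 226
43^4 ≡ 226^2 = 51076 ≡ 222
43^8 ≡ 222^2 = 49284 ≡ 53
43^16 ≡ 53^2 = 2809 ≡ 104
43^32 ≡ 104^2 = 10816 ≡ 537
43^64 ≡ 537^2 = 288369 ≡ 16
43^128 ≡ 16^2 = 256
43^256 ≡ 256^2 = 65536 ≡ 75
395 = 256 + 128 + 8 + 2 + 1, so 43^395 ≡ 75·256·53·226·43 ≡ 420 (mod 541)
395^2 = 156025 ≡ 217
395^4 ≡ 217^2 = 47089 ≡ 22
395^8 ≡ 22^2 = 484
395^16 ≡ 484^2 = 234256 ≡ 3
395^32 ≡ 3^2 = 9
395^64 ≡ 9^2 = 81
395^128 ≡ 81^2 = 6561 ≡ 69
395^256 ≡ 69^2 = 4761 ≡ 433
314 = 256 + 32 + 16 + 8 + 2, so 395^314 ≡ 433·9·3·484·217 ≡ 75 (mod 541)
y^r · r^s ≡ 420·75 = 31500 ≡ 122 (mod 541)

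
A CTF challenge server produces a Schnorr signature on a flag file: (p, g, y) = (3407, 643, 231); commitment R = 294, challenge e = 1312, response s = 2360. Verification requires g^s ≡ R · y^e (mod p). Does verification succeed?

g^s mod p:
Squares mod 3407: 643^1≡643, 643^2≡1202, 643^4≡236, 643^8≡1184, 643^16≡1579, 643^32≡2724, 643^64≡3137, 643^128≡1353, 643^256≡1050, 643^512≡2039, 643^1024≡981, 643^2048≡1587
2360 = 2048 + 256 + 32 + 16 + 8, so 643^2360 ≡ 1587·1050·2724·1579·1184 ≡ 288 (mod 3407)
R · y^e mod p:
Squares mod 3407: 231^1≡231, 231^2≡2256, 231^4≡2885, 231^8≡3331, 231^16≡2369, 231^32≡832, 231^64≡603, 231^128≡2467, 231^256≡1187, 231^512≡1878, 231^1024≡639
1312 = 1024 + 256 + 32, so 231^1312 ≡ 639·1187·832 ≡ 1194 (mod 3407)
294·1194 = 351036 ≡ 115 (mod 3407)
288 ≠ 115; the check fails.

fails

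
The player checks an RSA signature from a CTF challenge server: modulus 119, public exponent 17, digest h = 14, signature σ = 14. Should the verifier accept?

accept

σ^2 ≡ 14^2 = 196 ≡ 77
σ^4 ≡ 77^2 = 5929 ≡ 98
σ^8 ≡ 98^2 = 9604 ≡ 84
σ^16 ≡ 84^2 = 7056 ≡ 35
17 = 16 + 1, so σ^17 ≡ 35·14 ≡ 14 (mod 119)
σ^17 mod 119 = 14 matches h.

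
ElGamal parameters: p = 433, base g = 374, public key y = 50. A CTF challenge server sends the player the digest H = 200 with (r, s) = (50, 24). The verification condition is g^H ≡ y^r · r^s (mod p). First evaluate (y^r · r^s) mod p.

50^2 = 2500 ≡ 335
50^4 ≡ 335^2 = 112225 ≡ 78
50^8 ≡ 78^2 = 6084 ≡ 22
50^16 ≡ 22^2 = 484 ≡ 51
50^32 ≡ 51^2 = 2601 ≡ 3
50 = 32 + 16 + 2, so 50^50 ≡ 3·51·335 ≡ 161 (mod 433)
50^2 = 2500 ≡ 335
50^4 ≡ 335^2 = 112225 ≡ 78
50^8 ≡ 78^2 = 6084 ≡ 22
50^16 ≡ 22^2 = 484 ≡ 51
24 = 16 + 8, so 50^24 ≡ 51·22 ≡ 256 (mod 433)
y^r · r^s ≡ 161·256 = 41216 ≡ 81 (mod 433)

81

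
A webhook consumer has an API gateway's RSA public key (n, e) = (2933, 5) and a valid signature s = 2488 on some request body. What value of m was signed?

Squares mod 2933: s^1≡2488, s^2≡1514, s^4≡1523
5 = 4 + 1, so s^5 ≡ 1523·2488 ≡ 2721 (mod 2933)

2721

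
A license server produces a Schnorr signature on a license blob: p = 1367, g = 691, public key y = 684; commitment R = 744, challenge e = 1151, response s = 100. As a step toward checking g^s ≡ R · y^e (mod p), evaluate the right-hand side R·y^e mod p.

1022

684^2 = 467856 ≡ 342
684^4 ≡ 342^2 = 116964 ≡ 769
684^8 ≡ 769^2 = 591361 ≡ 817
684^16 ≡ 817^2 = 667489 ≡ 393
684^32 ≡ 393^2 = 154449 ≡ 1345
684^64 ≡ 1345^2 = 1809025 ≡ 484
684^128 ≡ 484^2 = 234256 ≡ 499
684^256 ≡ 499^2 = 249001 ≡ 207
684^512 ≡ 207^2 = 42849 ≡ 472
684^1024 ≡ 472^2 = 222784 ≡ 1330
1151 = 1024 + 64 + 32 + 16 + 8 + 4 + 2 + 1, so 684^1151 ≡ 1330·484·1345·393·817·769·342·684 ≡ 1350 (mod 1367)
R · y^e ≡ 744·1350 = 1004400 ≡ 1022 (mod 1367)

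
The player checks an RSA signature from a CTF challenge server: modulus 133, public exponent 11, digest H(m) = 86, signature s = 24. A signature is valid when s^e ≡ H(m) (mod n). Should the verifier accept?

reject

s^2 ≡ 24^2 = 576 ≡ 44
s^4 ≡ 44^2 = 1936 ≡ 74
s^8 ≡ 74^2 = 5476 ≡ 23
11 = 8 + 2 + 1, so s^11 ≡ 23·44·24 ≡ 82 (mod 133)
s^11 mod 133 = 82, but H(m) = 86.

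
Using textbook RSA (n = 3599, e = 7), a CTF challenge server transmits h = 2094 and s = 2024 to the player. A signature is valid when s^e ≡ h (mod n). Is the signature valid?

invalid

s^2 ≡ 2024^2 = 4096576 ≡ 914
s^4 ≡ 914^2 = 835396 ≡ 428
7 = 4 + 2 + 1, so s^7 ≡ 428·914·2024 ≡ 3405 (mod 3599)
The recovered value 3405 does not match the digest 2094.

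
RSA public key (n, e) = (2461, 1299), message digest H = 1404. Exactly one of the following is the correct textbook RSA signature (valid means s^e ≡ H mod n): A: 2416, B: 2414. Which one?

Candidate A: 2416^2 = 5837056 ≡ 2025; 2416^4 ≡ 2025^2 = 4100625 ≡ 599; 2416^8 ≡ 599^2 = 358801 ≡ 1956; 2416^16 ≡ 1956^2 = 3825936 ≡ 1542; 2416^32 ≡ 1542^2 = 2377764 ≡ 438; 2416^64 ≡ 438^2 = 191844 ≡ 2347; 2416^128 ≡ 2347^2 = 5508409 ≡ 691; 2416^256 ≡ 691^2 = 477481 ≡ 47; 2416^512 ≡ 47^2 = 2209; 2416^1024 ≡ 2209^2 = 4879681 ≡ 1979; 1299 = 1024 + 256 + 16 + 2 + 1, so 2416^1299 ≡ 1979·47·1542·2025·2416 ≡ 1404 (mod 2461)
  → matches H = 1404
Candidate B: 2414^2 = 5827396 ≡ 2209; 2414^4 ≡ 2209^2 = 4879681 ≡ 1979; 2414^8 ≡ 1979^2 = 3916441 ≡ 990; 2414^16 ≡ 990^2 = 980100 ≡ 622; 2414^32 ≡ 622^2 = 386884 ≡ 507; 2414^64 ≡ 507^2 = 257049 ≡ 1105; 2414^128 ≡ 1105^2 = 1221025 ≡ 369; 2414^256 ≡ 369^2 = 136161 ≡ 806; 2414^512 ≡ 806^2 = 649636 ≡ 2393; 2414^1024 ≡ 2393^2 = 5726449 ≡ 2163; 1299 = 1024 + 256 + 16 + 2 + 1, so 2414^1299 ≡ 2163·806·622·2209·2414 ≡ 1770 (mod 2461)

A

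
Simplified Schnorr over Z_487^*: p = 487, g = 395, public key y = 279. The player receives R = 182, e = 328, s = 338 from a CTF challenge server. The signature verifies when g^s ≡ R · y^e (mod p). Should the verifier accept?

g^s mod p:
395^2 = 156025 ≡ 185
395^4 ≡ 185^2 = 34225 ≡ 135
395^8 ≡ 135^2 = 18225 ≡ 206
395^16 ≡ 206^2 = 42436 ≡ 67
395^32 ≡ 67^2 = 4489 ≡ 106
395^64 ≡ 106^2 = 11236 ≡ 35
395^128 ≡ 35^2 = 1225 ≡ 251
395^256 ≡ 251^2 = 63001 ≡ 178
338 = 256 + 64 + 16 + 2, so 395^338 ≡ 178·35·67·185 ≡ 182 (mod 487)
R · y^e mod p:
279^2 = 77841 ≡ 408
279^4 ≡ 408^2 = 166464 ≡ 397
279^8 ≡ 397^2 = 157609 ≡ 308
279^16 ≡ 308^2 = 94864 ≡ 386
279^32 ≡ 386^2 = 148996 ≡ 461
279^64 ≡ 461^2 = 212521 ≡ 189
279^128 ≡ 189^2 = 35721 ≡ 170
279^256 ≡ 170^2 = 28900 ≡ 167
328 = 256 + 64 + 8, so 279^328 ≡ 167·189·308 ≡ 397 (mod 487)
182·397 = 72254 ≡ 178 (mod 487)
182 ≠ 178; the check fails.

reject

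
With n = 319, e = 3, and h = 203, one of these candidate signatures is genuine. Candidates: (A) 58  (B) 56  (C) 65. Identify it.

A

Candidate A: Squares mod 319: 58^1≡58, 58^2≡174; 3 = 2 + 1, so 58^3 ≡ 174·58 ≡ 203 (mod 319)
  → matches h = 203
Candidate B: Squares mod 319: 56^1≡56, 56^2≡265; 3 = 2 + 1, so 56^3 ≡ 265·56 ≡ 166 (mod 319)
Candidate C: Squares mod 319: 65^1≡65, 65^2≡78; 3 = 2 + 1, so 65^3 ≡ 78·65 ≡ 285 (mod 319)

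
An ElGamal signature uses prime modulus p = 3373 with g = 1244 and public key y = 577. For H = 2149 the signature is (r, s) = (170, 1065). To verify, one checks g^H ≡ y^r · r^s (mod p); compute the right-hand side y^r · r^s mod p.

Squares mod 3373: 577^1≡577, 577^2≡2375, 577^4≡969, 577^8≡1267, 577^16≡3114, 577^32≡2994, 577^64≡1975, 577^128≡1437
170 = 128 + 32 + 8 + 2, so 577^170 ≡ 1437·2994·1267·2375 ≡ 2113 (mod 3373)
Squares mod 3373: 170^1≡170, 170^2≡1916, 170^4≡1232, 170^8≡3347, 170^16≡676, 170^32≡1621, 170^64≡74, 170^128≡2103, 170^256≡606, 170^512≡2952, 170^1024≡1845
1065 = 1024 + 32 + 8 + 1, so 170^1065 ≡ 1845·1621·3347·170 ≡ 1043 (mod 3373)
y^r · r^s ≡ 2113·1043 = 2203859 ≡ 1290 (mod 3373)

1290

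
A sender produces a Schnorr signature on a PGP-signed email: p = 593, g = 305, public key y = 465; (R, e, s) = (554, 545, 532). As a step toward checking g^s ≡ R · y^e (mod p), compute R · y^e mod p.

465^545 mod 593 = 547
R · y^e ≡ 554·547 = 303038 ≡ 15 (mod 593)

15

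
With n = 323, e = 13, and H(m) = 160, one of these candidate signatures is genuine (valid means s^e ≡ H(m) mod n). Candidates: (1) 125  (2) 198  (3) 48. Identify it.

2

Candidate 1: Squares mod 323: 125^1≡125, 125^2≡121, 125^4≡106, 125^8≡254; 13 = 8 + 4 + 1, so 125^13 ≡ 254·106·125 ≡ 163 (mod 323)
Candidate 2: Squares mod 323: 198^1≡198, 198^2≡121, 198^4≡106, 198^8≡254; 13 = 8 + 4 + 1, so 198^13 ≡ 254·106·198 ≡ 160 (mod 323)
  → matches H(m) = 160
Candidate 3: Squares mod 323: 48^1≡48, 48^2≡43, 48^4≡234, 48^8≡169; 13 = 8 + 4 + 1, so 48^13 ≡ 169·234·48 ≡ 260 (mod 323)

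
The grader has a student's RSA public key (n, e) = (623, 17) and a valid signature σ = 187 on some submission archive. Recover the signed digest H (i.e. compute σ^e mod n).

σ^2 ≡ 187^2 = 34969 ≡ 81
σ^4 ≡ 81^2 = 6561 ≡ 331
σ^8 ≡ 331^2 = 109561 ≡ 536
σ^16 ≡ 536^2 = 287296 ≡ 93
17 = 16 + 1, so σ^17 ≡ 93·187 ≡ 570 (mod 623)

570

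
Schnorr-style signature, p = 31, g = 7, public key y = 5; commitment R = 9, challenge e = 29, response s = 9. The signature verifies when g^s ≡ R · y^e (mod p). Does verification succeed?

passes

g^s mod p:
Squares mod 31: 7^1≡7, 7^2≡18, 7^4≡14, 7^8≡10
9 = 8 + 1, so 7^9 ≡ 10·7 ≡ 8 (mod 31)
R · y^e mod p:
Squares mod 31: 5^1≡5, 5^2≡25, 5^4≡5, 5^8≡25, 5^16≡5
29 = 16 + 8 + 4 + 1, so 5^29 ≡ 5·25·5·5 ≡ 25 (mod 31)
9·25 = 225 ≡ 8 (mod 31)
8 ≡ 8 (mod 31); signature holds.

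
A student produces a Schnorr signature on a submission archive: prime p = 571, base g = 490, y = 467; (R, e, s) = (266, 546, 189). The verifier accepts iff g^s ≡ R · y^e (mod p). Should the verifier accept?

reject

g^s mod p:
490^189 mod 571 = 48
R · y^e mod p:
467^546 mod 571 = 410
266·410 = 109060 ≡ 570 (mod 571)
48 ≠ 570; the check fails.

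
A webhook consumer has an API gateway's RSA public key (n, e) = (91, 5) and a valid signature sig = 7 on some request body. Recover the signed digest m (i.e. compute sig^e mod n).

63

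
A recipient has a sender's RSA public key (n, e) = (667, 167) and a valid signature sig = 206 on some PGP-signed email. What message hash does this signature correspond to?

68

Squares mod 667: sig^1≡206, sig^2≡415, sig^4≡139, sig^8≡645, sig^16≡484, sig^32≡139, sig^64≡645, sig^128≡484
167 = 128 + 32 + 4 + 2 + 1, so sig^167 ≡ 484·139·139·415·206 ≡ 68 (mod 667)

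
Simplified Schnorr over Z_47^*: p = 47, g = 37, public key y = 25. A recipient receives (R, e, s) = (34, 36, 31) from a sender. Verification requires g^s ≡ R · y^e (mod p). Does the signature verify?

g^s mod p:
37^2 = 1369 ≡ 6
37^4 ≡ 6^2 = 36
37^8 ≡ 36^2 = 1296 ≡ 27
37^16 ≡ 27^2 = 729 ≡ 24
31 = 16 + 8 + 4 + 2 + 1, so 37^31 ≡ 24·27·36·6·37 ≡ 27 (mod 47)
R · y^e mod p:
25^2 = 625 ≡ 14
25^4 ≡ 14^2 = 196 ≡ 8
25^8 ≡ 8^2 = 64 ≡ 17
25^16 ≡ 17^2 = 289 ≡ 7
25^32 ≡ 7^2 = 49 ≡ 2
36 = 32 + 4, so 25^36 ≡ 2·8 ≡ 16 (mod 47)
34·16 = 544 ≡ 27 (mod 47)
27 ≡ 27 (mod 47); signature holds.

verifies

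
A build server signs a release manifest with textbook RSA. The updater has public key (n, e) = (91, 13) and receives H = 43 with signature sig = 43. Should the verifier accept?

accept

Squares mod 91: sig^1≡43, sig^2≡29, sig^4≡22, sig^8≡29
13 = 8 + 4 + 1, so sig^13 ≡ 29·22·43 ≡ 43 (mod 91)
Since 43 equals the digest 43, verification succeeds.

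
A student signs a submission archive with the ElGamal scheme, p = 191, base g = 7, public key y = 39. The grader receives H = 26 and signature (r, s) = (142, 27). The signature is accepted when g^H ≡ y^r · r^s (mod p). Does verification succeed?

fails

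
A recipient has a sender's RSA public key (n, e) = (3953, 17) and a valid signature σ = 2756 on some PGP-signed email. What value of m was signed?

935

σ^2 ≡ 2756^2 = 7595536 ≡ 1823
σ^4 ≡ 1823^2 = 3323329 ≡ 2809
σ^8 ≡ 2809^2 = 7890481 ≡ 293
σ^16 ≡ 293^2 = 85849 ≡ 2836
17 = 16 + 1, so σ^17 ≡ 2836·2756 ≡ 935 (mod 3953)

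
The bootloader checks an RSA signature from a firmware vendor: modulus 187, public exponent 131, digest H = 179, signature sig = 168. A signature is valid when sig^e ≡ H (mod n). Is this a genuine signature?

sig^2 ≡ 168^2 = 28224 ≡ 174
sig^4 ≡ 174^2 = 30276 ≡ 169
sig^8 ≡ 169^2 = 28561 ≡ 137
sig^16 ≡ 137^2 = 18769 ≡ 69
sig^32 ≡ 69^2 = 4761 ≡ 86
sig^64 ≡ 86^2 = 7396 ≡ 103
sig^128 ≡ 103^2 = 10609 ≡ 137
131 = 128 + 2 + 1, so sig^131 ≡ 137·174·168 ≡ 179 (mod 187)
sig^131 mod 187 = 179 matches H.

genuine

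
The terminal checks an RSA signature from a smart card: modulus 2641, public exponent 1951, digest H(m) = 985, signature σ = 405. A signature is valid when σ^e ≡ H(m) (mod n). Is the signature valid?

invalid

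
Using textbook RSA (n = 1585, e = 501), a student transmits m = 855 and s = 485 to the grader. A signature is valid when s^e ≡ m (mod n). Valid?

no

Squares mod 1585: s^1≡485, s^2≡645, s^4≡755, s^8≡1010, s^16≡945, s^32≡670, s^64≡345, s^128≡150, s^256≡310
501 = 256 + 128 + 64 + 32 + 16 + 4 + 1, so s^501 ≡ 310·150·345·670·945·755·485 ≡ 730 (mod 1585)
The recovered value 730 does not match the digest 855.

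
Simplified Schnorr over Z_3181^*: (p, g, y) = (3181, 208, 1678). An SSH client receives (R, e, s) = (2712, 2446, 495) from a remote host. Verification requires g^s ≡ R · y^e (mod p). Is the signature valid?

g^s mod p:
208^2 = 43264 ≡ 1911
208^4 ≡ 1911^2 = 3651921 ≡ 133
208^8 ≡ 133^2 = 17689 ≡ 1784
208^16 ≡ 1784^2 = 3182656 ≡ 1656
208^32 ≡ 1656^2 = 2742336 ≡ 314
208^64 ≡ 314^2 = 98596 ≡ 3166
208^128 ≡ 3166^2 = 10023556 ≡ 225
208^256 ≡ 225^2 = 50625 ≡ 2910
495 = 256 + 128 + 64 + 32 + 8 + 4 + 2 + 1, so 208^495 ≡ 2910·225·3166·314·1784·133·1911·208 ≡ 3047 (mod 3181)
R · y^e mod p:
1678^2 = 2815684 ≡ 499
1678^4 ≡ 499^2 = 249001 ≡ 883
1678^8 ≡ 883^2 = 779689 ≡ 344
1678^16 ≡ 344^2 = 118336 ≡ 639
1678^32 ≡ 639^2 = 408321 ≡ 1153
1678^64 ≡ 1153^2 = 1329409 ≡ 2932
1678^128 ≡ 2932^2 = 8596624 ≡ 1562
1678^256 ≡ 1562^2 = 2439844 ≡ 17
1678^512 ≡ 17^2 = 289
1678^1024 ≡ 289^2 = 83521 ≡ 815
1678^2048 ≡ 815^2 = 664225 ≡ 2577
2446 = 2048 + 256 + 128 + 8 + 4 + 2, so 1678^2446 ≡ 2577·17·1562·344·883·499 ≡ 1818 (mod 3181)
2712·1818 = 4930416 ≡ 3047 (mod 3181)
3047 ≡ 3047 (mod 3181); signature holds.

valid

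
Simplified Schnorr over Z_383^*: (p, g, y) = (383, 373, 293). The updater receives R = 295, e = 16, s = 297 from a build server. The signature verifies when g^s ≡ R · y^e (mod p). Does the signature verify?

g^s mod p:
Squares mod 383: 373^1≡373, 373^2≡100, 373^4≡42, 373^8≡232, 373^16≡204, 373^32≡252, 373^64≡309, 373^128≡114, 373^256≡357
297 = 256 + 32 + 8 + 1, so 373^297 ≡ 357·252·232·373 ≡ 136 (mod 383)
R · y^e mod p:
Squares mod 383: 293^1≡293, 293^2≡57, 293^4≡185, 293^8≡138, 293^16≡277
293^16 ≡ 277 (mod 383)
295·277 = 81715 ≡ 136 (mod 383)
136 ≡ 136 (mod 383); signature holds.

verifies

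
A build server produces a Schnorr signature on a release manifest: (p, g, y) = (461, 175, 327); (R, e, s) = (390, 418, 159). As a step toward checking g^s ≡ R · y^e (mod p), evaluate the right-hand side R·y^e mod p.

327^418 mod 461 = 393
R · y^e ≡ 390·393 = 153270 ≡ 218 (mod 461)

218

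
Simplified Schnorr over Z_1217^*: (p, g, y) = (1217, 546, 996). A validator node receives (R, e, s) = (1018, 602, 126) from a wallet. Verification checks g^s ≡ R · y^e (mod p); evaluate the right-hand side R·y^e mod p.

1080

996^2 = 992016 ≡ 161
996^4 ≡ 161^2 = 25921 ≡ 364
996^8 ≡ 364^2 = 132496 ≡ 1060
996^16 ≡ 1060^2 = 1123600 ≡ 309
996^32 ≡ 309^2 = 95481 ≡ 555
996^64 ≡ 555^2 = 308025 ≡ 124
996^128 ≡ 124^2 = 15376 ≡ 772
996^256 ≡ 772^2 = 595984 ≡ 871
996^512 ≡ 871^2 = 758641 ≡ 450
602 = 512 + 64 + 16 + 8 + 2, so 996^602 ≡ 450·124·309·1060·161 ≡ 123 (mod 1217)
R · y^e ≡ 1018·123 = 125214 ≡ 1080 (mod 1217)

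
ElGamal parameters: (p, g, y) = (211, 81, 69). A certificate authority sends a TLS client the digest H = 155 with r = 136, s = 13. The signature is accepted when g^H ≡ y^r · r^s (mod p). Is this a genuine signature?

genuine

Left side g^H mod p:
81^2 = 6561 ≡ 20
81^4 ≡ 20^2 = 400 ≡ 189
81^8 ≡ 189^2 = 35721 ≡ 62
81^16 ≡ 62^2 = 3844 ≡ 46
81^32 ≡ 46^2 = 2116 ≡ 6
81^64 ≡ 6^2 = 36
81^128 ≡ 36^2 = 1296 ≡ 30
155 = 128 + 16 + 8 + 2 + 1, so 81^155 ≡ 30·46·62·20·81 ≡ 34 (mod 211)
Right side y^r · r^s mod p:
69^2 = 4761 ≡ 119
69^4 ≡ 119^2 = 14161 ≡ 24
69^8 ≡ 24^2 = 576 ≡ 154
69^16 ≡ 154^2 = 23716 ≡ 84
69^32 ≡ 84^2 = 7056 ≡ 93
69^64 ≡ 93^2 = 8649 ≡ 209
69^128 ≡ 209^2 = 43681 ≡ 4
136 = 128 + 8, so 69^136 ≡ 4·154 ≡ 194 (mod 211)
136^2 = 18496 ≡ 139
136^4 ≡ 139^2 = 19321 ≡ 120
136^8 ≡ 120^2 = 14400 ≡ 52
13 = 8 + 4 + 1, so 136^13 ≡ 52·120·136 ≡ 209 (mod 211)
194·209 = 40546 ≡ 34 (mod 211)
34 ≡ 34 (mod 211), so the signature is genuine.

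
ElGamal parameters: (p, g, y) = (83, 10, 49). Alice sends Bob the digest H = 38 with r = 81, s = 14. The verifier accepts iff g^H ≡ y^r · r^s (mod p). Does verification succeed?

Left side g^H mod p:
Squares mod 83: 10^1≡10, 10^2≡17, 10^4≡40, 10^8≡23, 10^16≡31, 10^32≡48
38 = 32 + 4 + 2, so 10^38 ≡ 48·40·17 ≡ 21 (mod 83)
Right side y^r · r^s mod p:
Squares mod 83: 49^1≡49, 49^2≡77, 49^4≡36, 49^8≡51, 49^16≡28, 49^32≡37, 49^64≡41
81 = 64 + 16 + 1, so 49^81 ≡ 41·28·49 ≡ 61 (mod 83)
Squares mod 83: 81^1≡81, 81^2≡4, 81^4≡16, 81^8≡7
14 = 8 + 4 + 2, so 81^14 ≡ 7·16·4 ≡ 33 (mod 83)
61·33 = 2013 ≡ 21 (mod 83)
21 ≡ 21 (mod 83), so the signature is genuine.

passes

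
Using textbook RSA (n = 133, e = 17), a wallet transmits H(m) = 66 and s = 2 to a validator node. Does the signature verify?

does not verify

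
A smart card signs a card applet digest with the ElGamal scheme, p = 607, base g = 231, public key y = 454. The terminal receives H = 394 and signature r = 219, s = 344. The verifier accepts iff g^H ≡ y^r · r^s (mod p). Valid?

yes

Left side g^H mod p:
231^2 = 53361 ≡ 552
231^4 ≡ 552^2 = 304704 ≡ 597
231^8 ≡ 597^2 = 356409 ≡ 100
231^16 ≡ 100^2 = 10000 ≡ 288
231^32 ≡ 288^2 = 82944 ≡ 392
231^64 ≡ 392^2 = 153664 ≡ 93
231^128 ≡ 93^2 = 8649 ≡ 151
231^256 ≡ 151^2 = 22801 ≡ 342
394 = 256 + 128 + 8 + 2, so 231^394 ≡ 342·151·100·552 ≡ 82 (mod 607)
Right side y^r · r^s mod p:
454^2 = 206116 ≡ 343
454^4 ≡ 343^2 = 117649 ≡ 498
454^8 ≡ 498^2 = 248004 ≡ 348
454^16 ≡ 348^2 = 121104 ≡ 311
454^32 ≡ 311^2 = 96721 ≡ 208
454^64 ≡ 208^2 = 43264 ≡ 167
454^128 ≡ 167^2 = 27889 ≡ 574
219 = 128 + 64 + 16 + 8 + 2 + 1, so 454^219 ≡ 574·167·311·348·343·454 ≡ 370 (mod 607)
219^2 = 47961 ≡ 8
219^4 ≡ 8^2 = 64
219^8 ≡ 64^2 = 4096 ≡ 454
219^16 ≡ 454^2 = 206116 ≡ 343
219^32 ≡ 343^2 = 117649 ≡ 498
219^64 ≡ 498^2 = 248004 ≡ 348
219^128 ≡ 348^2 = 121104 ≡ 311
219^256 ≡ 311^2 = 96721 ≡ 208
344 = 256 + 64 + 16 + 8, so 219^344 ≡ 208·348·343·454 ≡ 56 (mod 607)
370·56 = 20720 ≡ 82 (mod 607)
82 ≡ 82 (mod 607), so the signature is genuine.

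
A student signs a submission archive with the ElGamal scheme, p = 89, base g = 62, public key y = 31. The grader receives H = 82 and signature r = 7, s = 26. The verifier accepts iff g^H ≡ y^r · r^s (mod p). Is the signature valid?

Left side g^H mod p:
Squares mod 89: 62^1≡62, 62^2≡17, 62^4≡22, 62^8≡39, 62^16≡8, 62^32≡64, 62^64≡2
82 = 64 + 16 + 2, so 62^82 ≡ 2·8·17 ≡ 5 (mod 89)
Right side y^r · r^s mod p:
Squares mod 89: 31^1≡31, 31^2≡71, 31^4≡57
7 = 4 + 2 + 1, so 31^7 ≡ 57·71·31 ≡ 56 (mod 89)
Squares mod 89: 7^1≡7, 7^2≡49, 7^4≡87, 7^8≡4, 7^16≡16
26 = 16 + 8 + 2, so 7^26 ≡ 16·4·49 ≡ 21 (mod 89)
56·21 = 1176 ≡ 19 (mod 89)
5 ≠ 19, so verification fails.

invalid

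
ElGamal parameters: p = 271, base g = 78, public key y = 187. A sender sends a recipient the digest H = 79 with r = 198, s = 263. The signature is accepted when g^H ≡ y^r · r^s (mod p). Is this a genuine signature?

genuine

Left side g^H mod p:
78^79 mod 271 = 2
Right side y^r · r^s mod p:
187^198 mod 271 = 244
198^263 mod 271 = 20
244·20 = 4880 ≡ 2 (mod 271)
2 ≡ 2 (mod 271), so the signature is genuine.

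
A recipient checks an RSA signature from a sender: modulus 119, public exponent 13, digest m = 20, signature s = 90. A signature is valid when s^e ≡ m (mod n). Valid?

yes

Squares mod 119: s^1≡90, s^2≡8, s^4≡64, s^8≡50
13 = 8 + 4 + 1, so s^13 ≡ 50·64·90 ≡ 20 (mod 119)
Since 20 equals the digest 20, verification succeeds.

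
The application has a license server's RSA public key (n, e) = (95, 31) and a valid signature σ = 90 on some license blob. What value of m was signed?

σ^2 ≡ 90^2 = 8100 ≡ 25
σ^4 ≡ 25^2 = 625 ≡ 55
σ^8 ≡ 55^2 = 3025 ≡ 80
σ^16 ≡ 80^2 = 6400 ≡ 35
31 = 16 + 8 + 4 + 2 + 1, so σ^31 ≡ 35·80·55·25·90 ≡ 40 (mod 95)

40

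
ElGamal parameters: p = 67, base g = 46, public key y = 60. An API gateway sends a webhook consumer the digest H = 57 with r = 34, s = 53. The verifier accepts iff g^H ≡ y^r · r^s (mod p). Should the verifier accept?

accept

Left side g^H mod p:
46^57 mod 67 = 8
Right side y^r · r^s mod p:
60^34 mod 67 = 60
34^53 mod 67 = 18
60·18 = 1080 ≡ 8 (mod 67)
8 ≡ 8 (mod 67), so the signature is genuine.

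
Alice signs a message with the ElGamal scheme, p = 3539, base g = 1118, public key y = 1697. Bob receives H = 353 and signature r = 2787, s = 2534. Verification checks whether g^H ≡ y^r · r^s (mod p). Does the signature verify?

verifies

Left side g^H mod p:
Squares mod 3539: 1118^1≡1118, 1118^2≡657, 1118^4≡3430, 1118^8≡1264, 1118^16≡1607, 1118^32≡2518, 1118^64≡1975, 1118^128≡647, 1118^256≡1007
353 = 256 + 64 + 32 + 1, so 1118^353 ≡ 1007·1975·2518·1118 ≡ 1610 (mod 3539)
Right side y^r · r^s mod p:
Squares mod 3539: 1697^1≡1697, 1697^2≡2602, 1697^4≡297, 1697^8≡3273, 1697^16≡3515, 1697^32≡576, 1697^64≡2649, 1697^128≡2903, 1697^256≡1050, 1697^512≡1871, 1697^1024≡570, 1697^2048≡2851
2787 = 2048 + 512 + 128 + 64 + 32 + 2 + 1, so 1697^2787 ≡ 2851·1871·2903·2649·576·2602·1697 ≡ 3019 (mod 3539)
Squares mod 3539: 2787^1≡2787, 2787^2≡2803, 2787^4≡229, 2787^8≡2895, 2787^16≡673, 2787^32≡3476, 2787^64≡430, 2787^128≡872, 2787^256≡3038, 2787^512≡3271, 2787^1024≡1044, 2787^2048≡3463
2534 = 2048 + 256 + 128 + 64 + 32 + 4 + 2, so 2787^2534 ≡ 3463·3038·872·430·3476·229·2803 ≡ 1290 (mod 3539)
3019·1290 = 3894510 ≡ 1610 (mod 3539)
1610 ≡ 1610 (mod 3539), so the signature is genuine.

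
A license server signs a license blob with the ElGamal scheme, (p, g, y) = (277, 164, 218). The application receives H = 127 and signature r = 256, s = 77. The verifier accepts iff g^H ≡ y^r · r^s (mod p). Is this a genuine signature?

genuine

Left side g^H mod p:
164^2 = 26896 ≡ 27
164^4 ≡ 27^2 = 729 ≡ 175
164^8 ≡ 175^2 = 30625 ≡ 155
164^16 ≡ 155^2 = 24025 ≡ 203
164^32 ≡ 203^2 = 41209 ≡ 213
164^64 ≡ 213^2 = 45369 ≡ 218
127 = 64 + 32 + 16 + 8 + 4 + 2 + 1, so 164^127 ≡ 218·213·203·155·175·27·164 ≡ 256 (mod 277)
Right side y^r · r^s mod p:
218^2 = 47524 ≡ 157
218^4 ≡ 157^2 = 24649 ≡ 273
218^8 ≡ 273^2 = 74529 ≡ 16
218^16 ≡ 16^2 = 256
218^32 ≡ 256^2 = 65536 ≡ 164
218^64 ≡ 164^2 = 26896 ≡ 27
218^128 ≡ 27^2 = 729 ≡ 175
218^256 ≡ 175^2 = 30625 ≡ 155
256^2 = 65536 ≡ 164
256^4 ≡ 164^2 = 26896 ≡ 27
256^8 ≡ 27^2 = 729 ≡ 175
256^16 ≡ 175^2 = 30625 ≡ 155
256^32 ≡ 155^2 = 24025 ≡ 203
256^64 ≡ 203^2 = 41209 ≡ 213
77 = 64 + 8 + 4 + 1, so 256^77 ≡ 213·175·27·256 ≡ 175 (mod 277)
155·175 = 27125 ≡ 256 (mod 277)
256 ≡ 256 (mod 277), so the signature is genuine.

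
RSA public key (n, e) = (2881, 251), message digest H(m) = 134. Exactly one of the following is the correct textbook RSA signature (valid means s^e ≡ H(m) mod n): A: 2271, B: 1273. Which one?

Candidate A: 2271^2 = 5157441 ≡ 451; 2271^4 ≡ 451^2 = 203401 ≡ 1731; 2271^8 ≡ 1731^2 = 2996361 ≡ 121; 2271^16 ≡ 121^2 = 14641 ≡ 236; 2271^32 ≡ 236^2 = 55696 ≡ 957; 2271^64 ≡ 957^2 = 915849 ≡ 2572; 2271^128 ≡ 2572^2 = 6615184 ≡ 408; 251 = 128 + 64 + 32 + 16 + 8 + 2 + 1, so 2271^251 ≡ 408·2572·957·236·121·451·2271 ≡ 2295 (mod 2881)
Candidate B: 1273^2 = 1620529 ≡ 1407; 1273^4 ≡ 1407^2 = 1979649 ≡ 402; 1273^8 ≡ 402^2 = 161604 ≡ 268; 1273^16 ≡ 268^2 = 71824 ≡ 2680; 1273^32 ≡ 2680^2 = 7182400 ≡ 67; 1273^64 ≡ 67^2 = 4489 ≡ 1608; 1273^128 ≡ 1608^2 = 2585664 ≡ 1407; 251 = 128 + 64 + 32 + 16 + 8 + 2 + 1, so 1273^251 ≡ 1407·1608·67·2680·268·1407·1273 ≡ 134 (mod 2881)
  → matches H(m) = 134

B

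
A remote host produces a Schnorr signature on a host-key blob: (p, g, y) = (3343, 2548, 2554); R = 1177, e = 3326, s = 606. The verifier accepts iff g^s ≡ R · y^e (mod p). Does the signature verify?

g^s mod p:
2548^2 = 6492304 ≡ 198
2548^4 ≡ 198^2 = 39204 ≡ 2431
2548^8 ≡ 2431^2 = 5909761 ≡ 2680
2548^16 ≡ 2680^2 = 7182400 ≡ 1636
2548^32 ≡ 1636^2 = 2676496 ≡ 2096
2548^64 ≡ 2096^2 = 4393216 ≡ 514
2548^128 ≡ 514^2 = 264196 ≡ 99
2548^256 ≡ 99^2 = 9801 ≡ 3115
2548^512 ≡ 3115^2 = 9703225 ≡ 1839
606 = 512 + 64 + 16 + 8 + 4 + 2, so 2548^606 ≡ 1839·514·1636·2680·2431·198 ≡ 1148 (mod 3343)
R · y^e mod p:
2554^2 = 6522916 ≡ 723
2554^4 ≡ 723^2 = 522729 ≡ 1221
2554^8 ≡ 1221^2 = 1490841 ≡ 3206
2554^16 ≡ 3206^2 = 10278436 ≡ 2054
2554^32 ≡ 2054^2 = 4218916 ≡ 50
2554^64 ≡ 50^2 = 2500
2554^128 ≡ 2500^2 = 6250000 ≡ 1933
2554^256 ≡ 1933^2 = 3736489 ≡ 2358
2554^512 ≡ 2358^2 = 5560164 ≡ 755
2554^1024 ≡ 755^2 = 570025 ≡ 1715
2554^2048 ≡ 1715^2 = 2941225 ≡ 2728
3326 = 2048 + 1024 + 128 + 64 + 32 + 16 + 8 + 4 + 2, so 2554^3326 ≡ 2728·1715·1933·2500·50·2054·3206·1221·723 ≡ 1512 (mod 3343)
1177·1512 = 1779624 ≡ 1148 (mod 3343)
1148 ≡ 1148 (mod 3343); signature holds.

verifies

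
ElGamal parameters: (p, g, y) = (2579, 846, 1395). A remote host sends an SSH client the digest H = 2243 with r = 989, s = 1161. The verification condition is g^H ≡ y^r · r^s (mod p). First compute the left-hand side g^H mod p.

1233

Squares mod 2579: 846^1≡846, 846^2≡1333, 846^4≡2537, 846^8≡1764, 846^16≡1422, 846^32≡148, 846^64≡1272, 846^128≡951, 846^256≡1751, 846^512≡2149, 846^1024≡1791, 846^2048≡1984
2243 = 2048 + 128 + 64 + 2 + 1, so 846^2243 ≡ 1984·951·1272·1333·846 ≡ 1233 (mod 2579)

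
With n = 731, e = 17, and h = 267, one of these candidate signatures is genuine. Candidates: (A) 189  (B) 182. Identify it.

B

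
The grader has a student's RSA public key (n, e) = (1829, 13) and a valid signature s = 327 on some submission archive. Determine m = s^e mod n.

s^2 ≡ 327^2 = 106929 ≡ 847
s^4 ≡ 847^2 = 717409 ≡ 441
s^8 ≡ 441^2 = 194481 ≡ 607
13 = 8 + 4 + 1, so s^13 ≡ 607·441·327 ≡ 1367 (mod 1829)

1367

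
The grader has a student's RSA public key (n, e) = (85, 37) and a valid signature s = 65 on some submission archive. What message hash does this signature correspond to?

Squares mod 85: s^1≡65, s^2≡60, s^4≡30, s^8≡50, s^16≡35, s^32≡35
37 = 32 + 4 + 1, so s^37 ≡ 35·30·65 ≡ 80 (mod 85)

80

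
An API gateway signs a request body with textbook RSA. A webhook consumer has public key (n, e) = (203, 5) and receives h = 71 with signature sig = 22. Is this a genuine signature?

Squares mod 203: sig^1≡22, sig^2≡78, sig^4≡197
5 = 4 + 1, so sig^5 ≡ 197·22 ≡ 71 (mod 203)
sig^5 mod 203 = 71 matches h.

genuine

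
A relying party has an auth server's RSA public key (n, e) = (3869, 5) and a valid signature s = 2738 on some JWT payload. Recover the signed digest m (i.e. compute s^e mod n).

3009

Squares mod 3869: s^1≡2738, s^2≡2391, s^4≡2368
5 = 4 + 1, so s^5 ≡ 2368·2738 ≡ 3009 (mod 3869)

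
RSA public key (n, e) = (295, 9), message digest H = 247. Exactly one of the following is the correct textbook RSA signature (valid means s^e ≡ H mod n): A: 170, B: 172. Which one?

B

Candidate A: 170^2 = 28900 ≡ 285; 170^4 ≡ 285^2 = 81225 ≡ 100; 170^8 ≡ 100^2 = 10000 ≡ 265; 9 = 8 + 1, so 170^9 ≡ 265·170 ≡ 210 (mod 295)
Candidate B: 172^2 = 29584 ≡ 84; 172^4 ≡ 84^2 = 7056 ≡ 271; 172^8 ≡ 271^2 = 73441 ≡ 281; 9 = 8 + 1, so 172^9 ≡ 281·172 ≡ 247 (mod 295)
  → matches H = 247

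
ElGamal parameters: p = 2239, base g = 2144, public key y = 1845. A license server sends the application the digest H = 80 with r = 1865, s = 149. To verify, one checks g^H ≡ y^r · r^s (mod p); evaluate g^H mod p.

2144^2 = 4596736 ≡ 69
2144^4 ≡ 69^2 = 4761 ≡ 283
2144^8 ≡ 283^2 = 80089 ≡ 1724
2144^16 ≡ 1724^2 = 2972176 ≡ 1023
2144^32 ≡ 1023^2 = 1046529 ≡ 916
2144^64 ≡ 916^2 = 839056 ≡ 1670
80 = 64 + 16, so 2144^80 ≡ 1670·1023 ≡ 53 (mod 2239)

53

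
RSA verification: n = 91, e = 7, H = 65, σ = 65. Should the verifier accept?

accept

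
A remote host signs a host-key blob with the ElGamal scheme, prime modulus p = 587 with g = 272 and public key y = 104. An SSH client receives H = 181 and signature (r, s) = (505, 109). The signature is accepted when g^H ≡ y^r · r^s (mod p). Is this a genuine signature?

Left side g^H mod p:
272^181 mod 587 = 460
Right side y^r · r^s mod p:
104^505 mod 587 = 314
505^109 mod 587 = 327
314·327 = 102678 ≡ 540 (mod 587)
460 ≠ 540, so verification fails.

forged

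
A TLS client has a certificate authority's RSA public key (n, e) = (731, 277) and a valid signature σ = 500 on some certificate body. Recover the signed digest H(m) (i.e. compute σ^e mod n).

Squares mod 731: σ^1≡500, σ^2≡729, σ^4≡4, σ^8≡16, σ^16≡256, σ^32≡477, σ^64≡188, σ^128≡256, σ^256≡477
277 = 256 + 16 + 4 + 1, so σ^277 ≡ 477·256·4·500 ≡ 555 (mod 731)

555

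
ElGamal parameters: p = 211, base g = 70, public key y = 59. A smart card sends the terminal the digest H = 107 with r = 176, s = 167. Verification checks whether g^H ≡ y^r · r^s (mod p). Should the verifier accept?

Left side g^H mod p:
70^2 = 4900 ≡ 47
70^4 ≡ 47^2 = 2209 ≡ 99
70^8 ≡ 99^2 = 9801 ≡ 95
70^16 ≡ 95^2 = 9025 ≡ 163
70^32 ≡ 163^2 = 26569 ≡ 194
70^64 ≡ 194^2 = 37636 ≡ 78
107 = 64 + 32 + 8 + 2 + 1, so 70^107 ≡ 78·194·95·47·70 ≡ 47 (mod 211)
Right side y^r · r^s mod p:
59^2 = 3481 ≡ 105
59^4 ≡ 105^2 = 11025 ≡ 53
59^8 ≡ 53^2 = 2809 ≡ 66
59^16 ≡ 66^2 = 4356 ≡ 136
59^32 ≡ 136^2 = 18496 ≡ 139
59^64 ≡ 139^2 = 19321 ≡ 120
59^128 ≡ 120^2 = 14400 ≡ 52
176 = 128 + 32 + 16, so 59^176 ≡ 52·139·136 ≡ 170 (mod 211)
176^2 = 30976 ≡ 170
176^4 ≡ 170^2 = 28900 ≡ 204
176^8 ≡ 204^2 = 41616 ≡ 49
176^16 ≡ 49^2 = 2401 ≡ 80
176^32 ≡ 80^2 = 6400 ≡ 70
176^64 ≡ 70^2 = 4900 ≡ 47
176^128 ≡ 47^2 = 2209 ≡ 99
167 = 128 + 32 + 4 + 2 + 1, so 176^167 ≡ 99·70·204·170·176 ≡ 4 (mod 211)
170·4 = 680 ≡ 47 (mod 211)
47 ≡ 47 (mod 211), so the signature is genuine.

accept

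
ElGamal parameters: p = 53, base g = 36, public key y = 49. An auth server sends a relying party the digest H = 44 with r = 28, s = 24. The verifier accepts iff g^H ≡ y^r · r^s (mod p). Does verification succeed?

passes

Left side g^H mod p:
36^2 = 1296 ≡ 24
36^4 ≡ 24^2 = 576 ≡ 46
36^8 ≡ 46^2 = 2116 ≡ 49
36^16 ≡ 49^2 = 2401 ≡ 16
36^32 ≡ 16^2 = 256 ≡ 44
44 = 32 + 8 + 4, so 36^44 ≡ 44·49·46 ≡ 13 (mod 53)
Right side y^r · r^s mod p:
49^2 = 2401 ≡ 16
49^4 ≡ 16^2 = 256 ≡ 44
49^8 ≡ 44^2 = 1936 ≡ 28
49^16 ≡ 28^2 = 784 ≡ 42
28 = 16 + 8 + 4, so 49^28 ≡ 42·28·44 ≡ 16 (mod 53)
28^2 = 784 ≡ 42
28^4 ≡ 42^2 = 1764 ≡ 15
28^8 ≡ 15^2 = 225 ≡ 13
28^16 ≡ 13^2 = 169 ≡ 10
24 = 16 + 8, so 28^24 ≡ 10·13 ≡ 24 (mod 53)
16·24 = 384 ≡ 13 (mod 53)
13 ≡ 13 (mod 53), so the signature is genuine.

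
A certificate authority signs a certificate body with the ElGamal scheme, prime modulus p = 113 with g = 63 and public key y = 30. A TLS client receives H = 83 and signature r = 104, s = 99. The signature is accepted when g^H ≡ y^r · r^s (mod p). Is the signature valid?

Left side g^H mod p:
63^83 mod 113 = 52
Right side y^r · r^s mod p:
30^104 mod 113 = 49
104^99 mod 113 = 91
49·91 = 4459 ≡ 52 (mod 113)
52 ≡ 52 (mod 113), so the signature is genuine.

valid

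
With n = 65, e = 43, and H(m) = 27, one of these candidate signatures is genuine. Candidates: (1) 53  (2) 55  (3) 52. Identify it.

1

Candidate 1: Squares mod 65: 53^1≡53, 53^2≡14, 53^4≡1, 53^8≡1, 53^16≡1, 53^32≡1; 43 = 32 + 8 + 2 + 1, so 53^43 ≡ 1·1·14·53 ≡ 27 (mod 65)
  → matches H(m) = 27
Candidate 2: Squares mod 65: 55^1≡55, 55^2≡35, 55^4≡55, 55^8≡35, 55^16≡55, 55^32≡35; 43 = 32 + 8 + 2 + 1, so 55^43 ≡ 35·35·35·55 ≡ 55 (mod 65)
Candidate 3: Squares mod 65: 52^1≡52, 52^2≡39, 52^4≡26, 52^8≡26, 52^16≡26, 52^32≡26; 43 = 32 + 8 + 2 + 1, so 52^43 ≡ 26·26·39·52 ≡ 13 (mod 65)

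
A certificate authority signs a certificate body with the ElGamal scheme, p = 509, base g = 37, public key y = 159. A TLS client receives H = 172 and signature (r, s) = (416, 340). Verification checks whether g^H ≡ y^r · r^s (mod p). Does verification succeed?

Left side g^H mod p:
37^2 = 1369 ≡ 351
37^4 ≡ 351^2 = 123201 ≡ 23
37^8 ≡ 23^2 = 529 ≡ 20
37^16 ≡ 20^2 = 400
37^32 ≡ 400^2 = 160000 ≡ 174
37^64 ≡ 174^2 = 30276 ≡ 245
37^128 ≡ 245^2 = 60025 ≡ 472
172 = 128 + 32 + 8 + 4, so 37^172 ≡ 472·174·20·23 ≡ 391 (mod 509)
Right side y^r · r^s mod p:
159^2 = 25281 ≡ 340
159^4 ≡ 340^2 = 115600 ≡ 57
159^8 ≡ 57^2 = 3249 ≡ 195
159^16 ≡ 195^2 = 38025 ≡ 359
159^32 ≡ 359^2 = 128881 ≡ 104
159^64 ≡ 104^2 = 10816 ≡ 127
159^128 ≡ 127^2 = 16129 ≡ 350
159^256 ≡ 350^2 = 122500 ≡ 340
416 = 256 + 128 + 32, so 159^416 ≡ 340·350·104 ≡ 174 (mod 509)
416^2 = 173056 ≡ 505
416^4 ≡ 505^2 = 255025 ≡ 16
416^8 ≡ 16^2 = 256
416^16 ≡ 256^2 = 65536 ≡ 384
416^32 ≡ 384^2 = 147456 ≡ 355
416^64 ≡ 355^2 = 126025 ≡ 302
416^128 ≡ 302^2 = 91204 ≡ 93
416^256 ≡ 93^2 = 8649 ≡ 505
340 = 256 + 64 + 16 + 4, so 416^340 ≡ 505·302·384·16 ≡ 286 (mod 509)
174·286 = 49764 ≡ 391 (mod 509)
391 ≡ 391 (mod 509), so the signature is genuine.

passes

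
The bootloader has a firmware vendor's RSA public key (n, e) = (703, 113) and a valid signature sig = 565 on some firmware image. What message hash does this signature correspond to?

618

sig^2 ≡ 565^2 = 319225 ≡ 63
sig^4 ≡ 63^2 = 3969 ≡ 454
sig^8 ≡ 454^2 = 206116 ≡ 137
sig^16 ≡ 137^2 = 18769 ≡ 491
sig^32 ≡ 491^2 = 241081 ≡ 655
sig^64 ≡ 655^2 = 429025 ≡ 195
113 = 64 + 32 + 16 + 1, so sig^113 ≡ 195·655·491·565 ≡ 618 (mod 703)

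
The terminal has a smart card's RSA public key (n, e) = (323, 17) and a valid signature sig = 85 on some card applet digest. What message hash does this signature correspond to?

17

Squares mod 323: sig^1≡85, sig^2≡119, sig^4≡272, sig^8≡17, sig^16≡289
17 = 16 + 1, so sig^17 ≡ 289·85 ≡ 17 (mod 323)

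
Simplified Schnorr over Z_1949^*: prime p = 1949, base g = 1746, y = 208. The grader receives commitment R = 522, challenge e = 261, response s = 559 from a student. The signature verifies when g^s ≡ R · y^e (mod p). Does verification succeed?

fails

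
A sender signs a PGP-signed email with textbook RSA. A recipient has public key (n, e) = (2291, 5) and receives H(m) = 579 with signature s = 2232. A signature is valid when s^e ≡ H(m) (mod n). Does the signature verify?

s^2 ≡ 2232^2 = 4981824 ≡ 1190
s^4 ≡ 1190^2 = 1416100 ≡ 262
5 = 4 + 1, so s^5 ≡ 262·2232 ≡ 579 (mod 2291)
579 = H(m), so the signature checks out.

verifies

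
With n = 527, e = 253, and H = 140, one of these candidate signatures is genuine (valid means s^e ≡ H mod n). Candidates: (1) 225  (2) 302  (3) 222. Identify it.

1

Candidate 1: Squares mod 527: 225^1≡225, 225^2≡33, 225^4≡35, 225^8≡171, 225^16≡256, 225^32≡188, 225^64≡35, 225^128≡171; 253 = 128 + 64 + 32 + 16 + 8 + 4 + 1, so 225^253 ≡ 171·35·188·256·171·35·225 ≡ 140 (mod 527)
  → matches H = 140
Candidate 2: Squares mod 527: 302^1≡302, 302^2≡33, 302^4≡35, 302^8≡171, 302^16≡256, 302^32≡188, 302^64≡35, 302^128≡171; 253 = 128 + 64 + 32 + 16 + 8 + 4 + 1, so 302^253 ≡ 171·35·188·256·171·35·302 ≡ 387 (mod 527)
Candidate 3: Squares mod 527: 222^1≡222, 222^2≡273, 222^4≡222, 222^8≡273, 222^16≡222, 222^32≡273, 222^64≡222, 222^128≡273; 253 = 128 + 64 + 32 + 16 + 8 + 4 + 1, so 222^253 ≡ 273·222·273·222·273·222·222 ≡ 222 (mod 527)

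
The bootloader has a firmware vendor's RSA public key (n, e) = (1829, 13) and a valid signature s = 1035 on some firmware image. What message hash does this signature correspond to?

482

s^13 mod 1829 = 482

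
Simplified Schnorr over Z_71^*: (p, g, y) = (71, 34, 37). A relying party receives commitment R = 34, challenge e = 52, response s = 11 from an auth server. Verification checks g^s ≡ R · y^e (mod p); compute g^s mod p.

34^11 mod 71 = 26

26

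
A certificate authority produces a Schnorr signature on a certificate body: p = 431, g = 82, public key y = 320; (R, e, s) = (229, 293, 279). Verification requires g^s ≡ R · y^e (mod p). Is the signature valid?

g^s mod p:
Squares mod 431: 82^1≡82, 82^2≡259, 82^4≡276, 82^8≡320, 82^16≡253, 82^32≡221, 82^64≡138, 82^128≡80, 82^256≡366
279 = 256 + 16 + 4 + 2 + 1, so 82^279 ≡ 366·253·276·259·82 ≡ 138 (mod 431)
R · y^e mod p:
Squares mod 431: 320^1≡320, 320^2≡253, 320^4≡221, 320^8≡138, 320^16≡80, 320^32≡366, 320^64≡346, 320^128≡329, 320^256≡60
293 = 256 + 32 + 4 + 1, so 320^293 ≡ 60·366·221·320 ≡ 106 (mod 431)
229·106 = 24274 ≡ 138 (mod 431)
138 ≡ 138 (mod 431); signature holds.

valid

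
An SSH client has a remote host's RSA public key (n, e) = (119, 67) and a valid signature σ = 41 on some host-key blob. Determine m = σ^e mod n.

σ^2 ≡ 41^2 = 1681 ≡ 15
σ^4 ≡ 15^2 = 225 ≡ 106
σ^8 ≡ 106^2 = 11236 ≡ 50
σ^16 ≡ 50^2 = 2500 ≡ 1
σ^32 ≡ 1^2 = 1
σ^64 ≡ 1^2 = 1
67 = 64 + 2 + 1, so σ^67 ≡ 1·15·41 ≡ 20 (mod 119)

20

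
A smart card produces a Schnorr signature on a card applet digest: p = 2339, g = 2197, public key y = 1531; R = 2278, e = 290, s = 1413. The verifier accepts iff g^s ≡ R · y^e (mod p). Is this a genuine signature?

genuine

g^s mod p:
2197^2 = 4826809 ≡ 1452
2197^4 ≡ 1452^2 = 2108304 ≡ 865
2197^8 ≡ 865^2 = 748225 ≡ 2084
2197^16 ≡ 2084^2 = 4343056 ≡ 1872
2197^32 ≡ 1872^2 = 3504384 ≡ 562
2197^64 ≡ 562^2 = 315844 ≡ 79
2197^128 ≡ 79^2 = 6241 ≡ 1563
2197^256 ≡ 1563^2 = 2442969 ≡ 1053
2197^512 ≡ 1053^2 = 1108809 ≡ 123
2197^1024 ≡ 123^2 = 15129 ≡ 1095
1413 = 1024 + 256 + 128 + 4 + 1, so 2197^1413 ≡ 1095·1053·1563·865·2197 ≡ 48 (mod 2339)
R · y^e mod p:
1531^2 = 2343961 ≡ 283
1531^4 ≡ 283^2 = 80089 ≡ 563
1531^8 ≡ 563^2 = 316969 ≡ 1204
1531^16 ≡ 1204^2 = 1449616 ≡ 1775
1531^32 ≡ 1775^2 = 3150625 ≡ 2331
1531^64 ≡ 2331^2 = 5433561 ≡ 64
1531^128 ≡ 64^2 = 4096 ≡ 1757
1531^256 ≡ 1757^2 = 3087049 ≡ 1908
290 = 256 + 32 + 2, so 1531^290 ≡ 1908·2331·283 ≡ 421 (mod 2339)
2278·421 = 959038 ≡ 48 (mod 2339)
48 ≡ 48 (mod 2339); signature holds.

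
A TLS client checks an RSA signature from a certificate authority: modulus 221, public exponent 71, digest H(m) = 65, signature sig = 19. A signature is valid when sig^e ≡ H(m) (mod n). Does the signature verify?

does not verify

sig^2 ≡ 19^2 = 361 ≡ 140
sig^4 ≡ 140^2 = 19600 ≡ 152
sig^8 ≡ 152^2 = 23104 ≡ 120
sig^16 ≡ 120^2 = 14400 ≡ 35
sig^32 ≡ 35^2 = 1225 ≡ 120
sig^64 ≡ 120^2 = 14400 ≡ 35
71 = 64 + 4 + 2 + 1, so sig^71 ≡ 35·152·140·19 ≡ 128 (mod 221)
The recovered value 128 does not match the digest 65.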